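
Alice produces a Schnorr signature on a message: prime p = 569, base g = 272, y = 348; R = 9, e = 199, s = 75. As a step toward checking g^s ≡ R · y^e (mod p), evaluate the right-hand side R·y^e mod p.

348^2 = 121104 ≡ 476
348^4 ≡ 476^2 = 226576 ≡ 114
348^8 ≡ 114^2 = 12996 ≡ 478
348^16 ≡ 478^2 = 228484 ≡ 315
348^32 ≡ 315^2 = 99225 ≡ 219
348^64 ≡ 219^2 = 47961 ≡ 165
348^128 ≡ 165^2 = 27225 ≡ 482
199 = 128 + 64 + 4 + 2 + 1, so 348^199 ≡ 482·165·114·476·348 ≡ 482 (mod 569)
R · y^e ≡ 9·482 = 4338 ≡ 355 (mod 569)

355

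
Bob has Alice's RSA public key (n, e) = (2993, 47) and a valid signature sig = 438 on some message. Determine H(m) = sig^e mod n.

876

sig^2 ≡ 438^2 = 191844 ≡ 292
sig^4 ≡ 292^2 = 85264 ≡ 1460
sig^8 ≡ 1460^2 = 2131600 ≡ 584
sig^16 ≡ 584^2 = 341056 ≡ 2847
sig^32 ≡ 2847^2 = 8105409 ≡ 365
47 = 32 + 8 + 4 + 2 + 1, so sig^47 ≡ 365·584·1460·292·438 ≡ 876 (mod 2993)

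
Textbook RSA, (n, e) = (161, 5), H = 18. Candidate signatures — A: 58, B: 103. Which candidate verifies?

Candidate A: 58^5 mod 161 = 18
  → matches H = 18
Candidate B: 103^5 mod 161 = 143

A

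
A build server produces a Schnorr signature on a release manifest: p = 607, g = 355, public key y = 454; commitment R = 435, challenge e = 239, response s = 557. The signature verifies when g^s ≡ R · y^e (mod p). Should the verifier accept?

accept

g^s mod p:
355^557 mod 607 = 337
R · y^e mod p:
454^239 mod 607 = 418
435·418 = 181830 ≡ 337 (mod 607)
337 ≡ 337 (mod 607); signature holds.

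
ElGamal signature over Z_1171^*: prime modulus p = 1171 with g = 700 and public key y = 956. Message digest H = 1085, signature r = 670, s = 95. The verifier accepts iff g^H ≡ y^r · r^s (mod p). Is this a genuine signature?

genuine

Left side g^H mod p:
Squares mod 1171: 700^1≡700, 700^2≡522, 700^4≡812, 700^8≡71, 700^16≡357, 700^32≡981, 700^64≡970, 700^128≡587, 700^256≡295, 700^512≡371, 700^1024≡634
1085 = 1024 + 32 + 16 + 8 + 4 + 1, so 700^1085 ≡ 634·981·357·71·812·700 ≡ 419 (mod 1171)
Right side y^r · r^s mod p:
Squares mod 1171: 956^1≡956, 956^2≡556, 956^4≡1163, 956^8≡64, 956^16≡583, 956^32≡299, 956^64≡405, 956^128≡85, 956^256≡199, 956^512≡958
670 = 512 + 128 + 16 + 8 + 4 + 2, so 956^670 ≡ 958·85·583·64·1163·556 ≡ 948 (mod 1171)
Squares mod 1171: 670^1≡670, 670^2≡407, 670^4≡538, 670^8≡207, 670^16≡693, 670^32≡139, 670^64≡585
95 = 64 + 16 + 8 + 4 + 2 + 1, so 670^95 ≡ 585·693·207·538·407·670 ≡ 602 (mod 1171)
948·602 = 570696 ≡ 419 (mod 1171)
419 ≡ 419 (mod 1171), so the signature is genuine.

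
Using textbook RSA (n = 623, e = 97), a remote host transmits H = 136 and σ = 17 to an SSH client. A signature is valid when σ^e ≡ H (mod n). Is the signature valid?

valid

σ^2 ≡ 17^2 = 289
σ^4 ≡ 289^2 = 83521 ≡ 39
σ^8 ≡ 39^2 = 1521 ≡ 275
σ^16 ≡ 275^2 = 75625 ≡ 242
σ^32 ≡ 242^2 = 58564 ≡ 2
σ^64 ≡ 2^2 = 4
97 = 64 + 32 + 1, so σ^97 ≡ 4·2·17 ≡ 136 (mod 623)
136 = H, so the signature checks out.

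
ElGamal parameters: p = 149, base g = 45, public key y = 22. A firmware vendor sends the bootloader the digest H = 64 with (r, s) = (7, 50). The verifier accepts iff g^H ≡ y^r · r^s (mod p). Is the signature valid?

invalid

Left side g^H mod p:
45^2 = 2025 ≡ 88
45^4 ≡ 88^2 = 7744 ≡ 145
45^8 ≡ 145^2 = 21025 ≡ 16
45^16 ≡ 16^2 = 256 ≡ 107
45^32 ≡ 107^2 = 11449 ≡ 125
45^64 ≡ 125^2 = 15625 ≡ 129
Right side y^r · r^s mod p:
22^2 = 484 ≡ 37
22^4 ≡ 37^2 = 1369 ≡ 28
7 = 4 + 2 + 1, so 22^7 ≡ 28·37·22 ≡ 144 (mod 149)
7^2 = 49
7^4 ≡ 49^2 = 2401 ≡ 17
7^8 ≡ 17^2 = 289 ≡ 140
7^16 ≡ 140^2 = 19600 ≡ 81
7^32 ≡ 81^2 = 6561 ≡ 5
50 = 32 + 16 + 2, so 7^50 ≡ 5·81·49 ≡ 28 (mod 149)
144·28 = 4032 ≡ 9 (mod 149)
129 ≠ 9, so verification fails.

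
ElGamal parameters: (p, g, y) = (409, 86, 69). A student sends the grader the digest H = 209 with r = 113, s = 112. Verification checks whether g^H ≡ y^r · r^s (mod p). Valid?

Left side g^H mod p:
86^2 = 7396 ≡ 34
86^4 ≡ 34^2 = 1156 ≡ 338
86^8 ≡ 338^2 = 114244 ≡ 133
86^16 ≡ 133^2 = 17689 ≡ 102
86^32 ≡ 102^2 = 10404 ≡ 179
86^64 ≡ 179^2 = 32041 ≡ 139
86^128 ≡ 139^2 = 19321 ≡ 98
209 = 128 + 64 + 16 + 1, so 86^209 ≡ 98·139·102·86 ≡ 380 (mod 409)
Right side y^r · r^s mod p:
69^2 = 4761 ≡ 262
69^4 ≡ 262^2 = 68644 ≡ 341
69^8 ≡ 341^2 = 116281 ≡ 125
69^16 ≡ 125^2 = 15625 ≡ 83
69^32 ≡ 83^2 = 6889 ≡ 345
69^64 ≡ 345^2 = 119025 ≡ 6
113 = 64 + 32 + 16 + 1, so 69^113 ≡ 6·345·83·69 ≡ 25 (mod 409)
113^2 = 12769 ≡ 90
113^4 ≡ 90^2 = 8100 ≡ 329
113^8 ≡ 329^2 = 108241 ≡ 265
113^16 ≡ 265^2 = 70225 ≡ 286
113^32 ≡ 286^2 = 81796 ≡ 405
113^64 ≡ 405^2 = 164025 ≡ 16
112 = 64 + 32 + 16, so 113^112 ≡ 16·405·286 ≡ 101 (mod 409)
25·101 = 2525 ≡ 71 (mod 409)
380 ≠ 71, so verification fails.

no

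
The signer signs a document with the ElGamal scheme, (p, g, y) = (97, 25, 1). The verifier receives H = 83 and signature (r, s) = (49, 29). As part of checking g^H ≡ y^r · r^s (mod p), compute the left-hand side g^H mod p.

25^2 = 625 ≡ 43
25^4 ≡ 43^2 = 1849 ≡ 6
25^8 ≡ 6^2 = 36
25^16 ≡ 36^2 = 1296 ≡ 35
25^32 ≡ 35^2 = 1225 ≡ 61
25^64 ≡ 61^2 = 3721 ≡ 35
83 = 64 + 16 + 2 + 1, so 25^83 ≡ 35·35·43·25 ≡ 3 (mod 97)

3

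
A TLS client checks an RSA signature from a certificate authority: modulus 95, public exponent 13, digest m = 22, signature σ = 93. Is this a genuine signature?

σ^2 ≡ 93^2 = 8649 ≡ 4
σ^4 ≡ 4^2 = 16
σ^8 ≡ 16^2 = 256 ≡ 66
13 = 8 + 4 + 1, so σ^13 ≡ 66·16·93 ≡ 73 (mod 95)
The recovered value 73 does not match the digest 22.

forged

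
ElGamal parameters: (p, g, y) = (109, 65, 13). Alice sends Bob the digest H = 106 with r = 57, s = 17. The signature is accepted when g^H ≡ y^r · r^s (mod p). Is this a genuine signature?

genuine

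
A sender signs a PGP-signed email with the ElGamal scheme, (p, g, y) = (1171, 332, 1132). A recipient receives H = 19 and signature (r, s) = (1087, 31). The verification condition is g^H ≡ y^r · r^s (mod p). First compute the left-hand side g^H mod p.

332^2 = 110224 ≡ 150
332^4 ≡ 150^2 = 22500 ≡ 251
332^8 ≡ 251^2 = 63001 ≡ 938
332^16 ≡ 938^2 = 879844 ≡ 423
19 = 16 + 2 + 1, so 332^19 ≡ 423·150·332 ≡ 281 (mod 1171)

281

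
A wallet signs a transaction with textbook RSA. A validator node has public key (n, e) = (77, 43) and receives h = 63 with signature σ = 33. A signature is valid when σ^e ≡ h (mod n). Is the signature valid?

σ^2 ≡ 33^2 = 1089 ≡ 11
σ^4 ≡ 11^2 = 121 ≡ 44
σ^8 ≡ 44^2 = 1936 ≡ 11
σ^16 ≡ 11^2 = 121 ≡ 44
σ^32 ≡ 44^2 = 1936 ≡ 11
43 = 32 + 8 + 2 + 1, so σ^43 ≡ 11·11·11·33 ≡ 33 (mod 77)
33 ≠ 63, so verification fails.

invalid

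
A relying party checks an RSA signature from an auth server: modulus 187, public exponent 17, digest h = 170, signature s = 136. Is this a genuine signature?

genuine

s^2 ≡ 136^2 = 18496 ≡ 170
s^4 ≡ 170^2 = 28900 ≡ 102
s^8 ≡ 102^2 = 10404 ≡ 119
s^16 ≡ 119^2 = 14161 ≡ 136
17 = 16 + 1, so s^17 ≡ 136·136 ≡ 170 (mod 187)
s^17 mod 187 = 170 matches h.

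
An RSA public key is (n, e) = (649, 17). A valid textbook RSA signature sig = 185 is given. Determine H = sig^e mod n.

301

sig^2 ≡ 185^2 = 34225 ≡ 477
sig^4 ≡ 477^2 = 227529 ≡ 379
sig^8 ≡ 379^2 = 143641 ≡ 212
sig^16 ≡ 212^2 = 44944 ≡ 163
17 = 16 + 1, so sig^17 ≡ 163·185 ≡ 301 (mod 649)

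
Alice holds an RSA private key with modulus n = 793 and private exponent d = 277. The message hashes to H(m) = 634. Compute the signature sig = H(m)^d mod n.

114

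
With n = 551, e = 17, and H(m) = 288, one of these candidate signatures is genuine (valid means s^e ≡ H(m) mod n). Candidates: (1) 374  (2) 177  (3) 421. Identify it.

1

Candidate 1: Squares mod 551: 374^1≡374, 374^2≡473, 374^4≡23, 374^8≡529, 374^16≡484; 17 = 16 + 1, so 374^17 ≡ 484·374 ≡ 288 (mod 551)
  → matches H(m) = 288
Candidate 2: Squares mod 551: 177^1≡177, 177^2≡473, 177^4≡23, 177^8≡529, 177^16≡484; 17 = 16 + 1, so 177^17 ≡ 484·177 ≡ 263 (mod 551)
Candidate 3: Squares mod 551: 421^1≡421, 421^2≡370, 421^4≡252, 421^8≡139, 421^16≡36; 17 = 16 + 1, so 421^17 ≡ 36·421 ≡ 279 (mod 551)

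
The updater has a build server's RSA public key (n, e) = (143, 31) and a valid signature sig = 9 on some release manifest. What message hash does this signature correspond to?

9

Squares mod 143: sig^1≡9, sig^2≡81, sig^4≡126, sig^8≡3, sig^16≡9
31 = 16 + 8 + 4 + 2 + 1, so sig^31 ≡ 9·3·126·81·9 ≡ 9 (mod 143)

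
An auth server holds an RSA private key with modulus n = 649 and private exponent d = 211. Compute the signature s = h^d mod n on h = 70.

37

h^211 mod 649 = 37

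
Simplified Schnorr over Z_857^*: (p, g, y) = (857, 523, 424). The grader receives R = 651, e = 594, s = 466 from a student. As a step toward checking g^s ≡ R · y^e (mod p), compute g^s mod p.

662

523^2 = 273529 ≡ 146
523^4 ≡ 146^2 = 21316 ≡ 748
523^8 ≡ 748^2 = 559504 ≡ 740
523^16 ≡ 740^2 = 547600 ≡ 834
523^32 ≡ 834^2 = 695556 ≡ 529
523^64 ≡ 529^2 = 279841 ≡ 459
523^128 ≡ 459^2 = 210681 ≡ 716
523^256 ≡ 716^2 = 512656 ≡ 170
466 = 256 + 128 + 64 + 16 + 2, so 523^466 ≡ 170·716·459·834·146 ≡ 662 (mod 857)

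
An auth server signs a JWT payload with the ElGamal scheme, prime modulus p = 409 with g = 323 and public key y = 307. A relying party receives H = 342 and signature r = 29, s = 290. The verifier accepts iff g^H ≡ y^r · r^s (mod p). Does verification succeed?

Left side g^H mod p:
323^2 = 104329 ≡ 34
323^4 ≡ 34^2 = 1156 ≡ 338
323^8 ≡ 338^2 = 114244 ≡ 133
323^16 ≡ 133^2 = 17689 ≡ 102
323^32 ≡ 102^2 = 10404 ≡ 179
323^64 ≡ 179^2 = 32041 ≡ 139
323^128 ≡ 139^2 = 19321 ≡ 98
323^256 ≡ 98^2 = 9604 ≡ 197
342 = 256 + 64 + 16 + 4 + 2, so 323^342 ≡ 197·139·102·338·34 ≡ 200 (mod 409)
Right side y^r · r^s mod p:
307^2 = 94249 ≡ 179
307^4 ≡ 179^2 = 32041 ≡ 139
307^8 ≡ 139^2 = 19321 ≡ 98
307^16 ≡ 98^2 = 9604 ≡ 197
29 = 16 + 8 + 4 + 1, so 307^29 ≡ 197·98·139·307 ≡ 328 (mod 409)
29^2 = 841 ≡ 23
29^4 ≡ 23^2 = 529 ≡ 120
29^8 ≡ 120^2 = 14400 ≡ 85
29^16 ≡ 85^2 = 7225 ≡ 272
29^32 ≡ 272^2 = 73984 ≡ 364
29^64 ≡ 364^2 = 132496 ≡ 389
29^128 ≡ 389^2 = 151321 ≡ 400
29^256 ≡ 400^2 = 160000 ≡ 81
290 = 256 + 32 + 2, so 29^290 ≡ 81·364·23 ≡ 10 (mod 409)
328·10 = 3280 ≡ 8 (mod 409)
200 ≠ 8, so verification fails.

fails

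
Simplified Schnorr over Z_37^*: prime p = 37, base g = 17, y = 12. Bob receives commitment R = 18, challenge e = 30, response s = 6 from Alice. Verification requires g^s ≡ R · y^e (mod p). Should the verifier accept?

reject

g^s mod p:
17^6 mod 37 = 27
R · y^e mod p:
12^30 mod 37 = 26
18·26 = 468 ≡ 24 (mod 37)
27 ≠ 24; the check fails.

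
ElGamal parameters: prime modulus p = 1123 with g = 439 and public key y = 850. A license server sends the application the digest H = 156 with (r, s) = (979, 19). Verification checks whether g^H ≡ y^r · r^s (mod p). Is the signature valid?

valid

Left side g^H mod p:
Squares mod 1123: 439^1≡439, 439^2≡688, 439^4≡561, 439^8≡281, 439^16≡351, 439^32≡794, 439^64≡433, 439^128≡1071
156 = 128 + 16 + 8 + 4, so 439^156 ≡ 1071·351·281·561 ≡ 597 (mod 1123)
Right side y^r · r^s mod p:
Squares mod 1123: 850^1≡850, 850^2≡411, 850^4≡471, 850^8≡610, 850^16≡387, 850^32≡410, 850^64≡773, 850^128≡93, 850^256≡788, 850^512≡1048
979 = 512 + 256 + 128 + 64 + 16 + 2 + 1, so 850^979 ≡ 1048·788·93·773·387·411·850 ≡ 628 (mod 1123)
Squares mod 1123: 979^1≡979, 979^2≡522, 979^4≡718, 979^8≡67, 979^16≡1120
19 = 16 + 2 + 1, so 979^19 ≡ 1120·522·979 ≡ 904 (mod 1123)
628·904 = 567712 ≡ 597 (mod 1123)
597 ≡ 597 (mod 1123), so the signature is genuine.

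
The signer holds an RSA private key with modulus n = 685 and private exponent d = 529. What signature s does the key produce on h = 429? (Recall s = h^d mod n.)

h^529 mod 685 = 224

224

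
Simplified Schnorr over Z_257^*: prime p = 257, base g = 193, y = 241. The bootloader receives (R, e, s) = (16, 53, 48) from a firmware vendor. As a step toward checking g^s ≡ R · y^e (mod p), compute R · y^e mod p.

241^2 = 58081 ≡ 256
241^4 ≡ 256^2 = 65536 ≡ 1
241^8 ≡ 1^2 = 1
241^16 ≡ 1^2 = 1
241^32 ≡ 1^2 = 1
53 = 32 + 16 + 4 + 1, so 241^53 ≡ 1·1·1·241 ≡ 241 (mod 257)
R · y^e ≡ 16·241 = 3856 ≡ 1 (mod 257)

1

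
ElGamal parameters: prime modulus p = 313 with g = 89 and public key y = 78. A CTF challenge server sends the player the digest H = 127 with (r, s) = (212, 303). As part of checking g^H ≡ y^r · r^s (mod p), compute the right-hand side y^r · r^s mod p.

67

78^2 = 6084 ≡ 137
78^4 ≡ 137^2 = 18769 ≡ 302
78^8 ≡ 302^2 = 91204 ≡ 121
78^16 ≡ 121^2 = 14641 ≡ 243
78^32 ≡ 243^2 = 59049 ≡ 205
78^64 ≡ 205^2 = 42025 ≡ 83
78^128 ≡ 83^2 = 6889 ≡ 3
212 = 128 + 64 + 16 + 4, so 78^212 ≡ 3·83·243·302 ≡ 174 (mod 313)
212^2 = 44944 ≡ 185
212^4 ≡ 185^2 = 34225 ≡ 108
212^8 ≡ 108^2 = 11664 ≡ 83
212^16 ≡ 83^2 = 6889 ≡ 3
212^32 ≡ 3^2 = 9
212^64 ≡ 9^2 = 81
212^128 ≡ 81^2 = 6561 ≡ 301
212^256 ≡ 301^2 = 90601 ≡ 144
303 = 256 + 32 + 8 + 4 + 2 + 1, so 212^303 ≡ 144·9·83·108·185·212 ≡ 290 (mod 313)
y^r · r^s ≡ 174·290 = 50460 ≡ 67 (mod 313)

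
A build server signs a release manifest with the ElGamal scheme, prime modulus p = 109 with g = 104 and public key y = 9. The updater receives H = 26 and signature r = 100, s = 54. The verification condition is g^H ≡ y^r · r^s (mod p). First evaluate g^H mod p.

Squares mod 109: 104^1≡104, 104^2≡25, 104^4≡80, 104^8≡78, 104^16≡89
26 = 16 + 8 + 2, so 104^26 ≡ 89·78·25 ≡ 22 (mod 109)

22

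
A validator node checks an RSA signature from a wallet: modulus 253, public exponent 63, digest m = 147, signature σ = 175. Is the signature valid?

Squares mod 253: σ^1≡175, σ^2≡12, σ^4≡144, σ^8≡243, σ^16≡100, σ^32≡133
63 = 32 + 16 + 8 + 4 + 2 + 1, so σ^63 ≡ 133·100·243·144·12·175 ≡ 10 (mod 253)
σ^63 mod 253 = 10, but m = 147.

invalid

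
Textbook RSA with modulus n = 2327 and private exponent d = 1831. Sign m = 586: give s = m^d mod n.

1119

m^2 ≡ 586^2 = 343396 ≡ 1327
m^4 ≡ 1327^2 = 1760929 ≡ 1717
m^8 ≡ 1717^2 = 2948089 ≡ 2107
m^16 ≡ 2107^2 = 4439449 ≡ 1860
m^32 ≡ 1860^2 = 3459600 ≡ 1678
m^64 ≡ 1678^2 = 2815684 ≡ 14
m^128 ≡ 14^2 = 196
m^256 ≡ 196^2 = 38416 ≡ 1184
m^512 ≡ 1184^2 = 1401856 ≡ 1002
m^1024 ≡ 1002^2 = 1004004 ≡ 1067
1831 = 1024 + 512 + 256 + 32 + 4 + 2 + 1, so m^1831 ≡ 1067·1002·1184·1678·1717·1327·586 ≡ 1119 (mod 2327)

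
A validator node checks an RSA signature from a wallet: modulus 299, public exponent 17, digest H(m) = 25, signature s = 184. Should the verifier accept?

reject

Squares mod 299: s^1≡184, s^2≡69, s^4≡276, s^8≡230, s^16≡276
17 = 16 + 1, so s^17 ≡ 276·184 ≡ 253 (mod 299)
s^17 mod 299 = 253, but H(m) = 25.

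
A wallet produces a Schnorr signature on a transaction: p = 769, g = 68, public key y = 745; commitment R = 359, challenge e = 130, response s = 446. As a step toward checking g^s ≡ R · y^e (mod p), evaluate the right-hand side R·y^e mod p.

733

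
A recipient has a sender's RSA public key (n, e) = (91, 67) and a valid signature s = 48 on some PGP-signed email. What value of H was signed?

Squares mod 91: s^1≡48, s^2≡29, s^4≡22, s^8≡29, s^16≡22, s^32≡29, s^64≡22
67 = 64 + 2 + 1, so s^67 ≡ 22·29·48 ≡ 48 (mod 91)

48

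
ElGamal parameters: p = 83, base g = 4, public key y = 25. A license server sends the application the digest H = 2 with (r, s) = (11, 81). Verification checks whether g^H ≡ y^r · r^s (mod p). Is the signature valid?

invalid

Left side g^H mod p:
4^2 = 16
Right side y^r · r^s mod p:
25^2 = 625 ≡ 44
25^4 ≡ 44^2 = 1936 ≡ 27
25^8 ≡ 27^2 = 729 ≡ 65
11 = 8 + 2 + 1, so 25^11 ≡ 65·44·25 ≡ 37 (mod 83)
11^2 = 121 ≡ 38
11^4 ≡ 38^2 = 1444 ≡ 33
11^8 ≡ 33^2 = 1089 ≡ 10
11^16 ≡ 10^2 = 100 ≡ 17
11^32 ≡ 17^2 = 289 ≡ 40
11^64 ≡ 40^2 = 1600 ≡ 23
81 = 64 + 16 + 1, so 11^81 ≡ 23·17·11 ≡ 68 (mod 83)
37·68 = 2516 ≡ 26 (mod 83)
16 ≠ 26, so verification fails.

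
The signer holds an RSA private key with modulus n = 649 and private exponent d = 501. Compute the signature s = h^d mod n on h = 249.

Squares mod 649: h^1≡249, h^2≡346, h^4≡300, h^8≡438, h^16≡389, h^32≡104, h^64≡432, h^128≡361, h^256≡521
501 = 256 + 128 + 64 + 32 + 16 + 4 + 1, so h^501 ≡ 521·361·432·104·389·300·249 ≡ 447 (mod 649)

447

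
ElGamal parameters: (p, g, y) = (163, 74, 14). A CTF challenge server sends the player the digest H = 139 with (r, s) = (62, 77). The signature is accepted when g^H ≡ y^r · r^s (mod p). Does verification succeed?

Left side g^H mod p:
Squares mod 163: 74^1≡74, 74^2≡97, 74^4≡118, 74^8≡69, 74^16≡34, 74^32≡15, 74^64≡62, 74^128≡95
139 = 128 + 8 + 2 + 1, so 74^139 ≡ 95·69·97·74 ≡ 47 (mod 163)
Right side y^r · r^s mod p:
Squares mod 163: 14^1≡14, 14^2≡33, 14^4≡111, 14^8≡96, 14^16≡88, 14^32≡83
62 = 32 + 16 + 8 + 4 + 2, so 14^62 ≡ 83·88·96·111·33 ≡ 26 (mod 163)
Squares mod 163: 62^1≡62, 62^2≡95, 62^4≡60, 62^8≡14, 62^16≡33, 62^32≡111, 62^64≡96
77 = 64 + 8 + 4 + 1, so 62^77 ≡ 96·14·60·62 ≡ 144 (mod 163)
26·144 = 3744 ≡ 158 (mod 163)
47 ≠ 158, so verification fails.

fails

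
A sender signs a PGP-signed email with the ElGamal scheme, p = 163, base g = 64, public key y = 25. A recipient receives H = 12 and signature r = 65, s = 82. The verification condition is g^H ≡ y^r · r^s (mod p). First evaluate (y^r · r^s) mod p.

85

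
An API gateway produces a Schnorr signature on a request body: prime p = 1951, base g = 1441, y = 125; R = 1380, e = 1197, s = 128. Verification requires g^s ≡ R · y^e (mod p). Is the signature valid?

g^s mod p:
Squares mod 1951: 1441^1≡1441, 1441^2≡617, 1441^4≡244, 1441^8≡1006, 1441^16≡1418, 1441^32≡1194, 1441^64≡1406, 1441^128≡473
1441^128 ≡ 473 (mod 1951)
R · y^e mod p:
Squares mod 1951: 125^1≡125, 125^2≡17, 125^4≡289, 125^8≡1579, 125^16≡1814, 125^32≡1210, 125^64≡850, 125^128≡630, 125^256≡847, 125^512≡1392, 125^1024≡321
1197 = 1024 + 128 + 32 + 8 + 4 + 1, so 125^1197 ≡ 321·630·1210·1579·289·125 ≡ 264 (mod 1951)
1380·264 = 364320 ≡ 1434 (mod 1951)
473 ≠ 1434; the check fails.

invalid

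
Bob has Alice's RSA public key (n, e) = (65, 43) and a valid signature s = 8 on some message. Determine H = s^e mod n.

Squares mod 65: s^1≡8, s^2≡64, s^4≡1, s^8≡1, s^16≡1, s^32≡1
43 = 32 + 8 + 2 + 1, so s^43 ≡ 1·1·64·8 ≡ 57 (mod 65)

57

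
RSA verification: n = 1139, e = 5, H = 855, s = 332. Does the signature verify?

s^2 ≡ 332^2 = 110224 ≡ 880
s^4 ≡ 880^2 = 774400 ≡ 1019
5 = 4 + 1, so s^5 ≡ 1019·332 ≡ 25 (mod 1139)
The recovered value 25 does not match the digest 855.

does not verify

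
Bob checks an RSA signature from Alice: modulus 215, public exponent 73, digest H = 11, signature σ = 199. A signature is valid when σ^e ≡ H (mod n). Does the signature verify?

does not verify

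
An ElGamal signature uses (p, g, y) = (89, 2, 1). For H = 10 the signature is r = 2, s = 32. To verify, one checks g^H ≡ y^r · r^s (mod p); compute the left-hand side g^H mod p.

Squares mod 89: 2^1≡2, 2^2≡4, 2^4≡16, 2^8≡78
10 = 8 + 2, so 2^10 ≡ 78·4 ≡ 45 (mod 89)

45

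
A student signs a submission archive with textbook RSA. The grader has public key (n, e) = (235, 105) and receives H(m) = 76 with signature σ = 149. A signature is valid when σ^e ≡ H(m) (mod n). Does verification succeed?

fails

σ^2 ≡ 149^2 = 22201 ≡ 111
σ^4 ≡ 111^2 = 12321 ≡ 101
σ^8 ≡ 101^2 = 10201 ≡ 96
σ^16 ≡ 96^2 = 9216 ≡ 51
σ^32 ≡ 51^2 = 2601 ≡ 16
σ^64 ≡ 16^2 = 256 ≡ 21
105 = 64 + 32 + 8 + 1, so σ^105 ≡ 21·16·96·149 ≡ 159 (mod 235)
The recovered value 159 does not match the digest 76.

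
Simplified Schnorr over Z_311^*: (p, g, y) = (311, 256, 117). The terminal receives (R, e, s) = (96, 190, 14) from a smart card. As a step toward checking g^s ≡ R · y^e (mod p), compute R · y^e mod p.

117^2 = 13689 ≡ 5
117^4 ≡ 5^2 = 25
117^8 ≡ 25^2 = 625 ≡ 3
117^16 ≡ 3^2 = 9
117^32 ≡ 9^2 = 81
117^64 ≡ 81^2 = 6561 ≡ 30
117^128 ≡ 30^2 = 900 ≡ 278
190 = 128 + 32 + 16 + 8 + 4 + 2, so 117^190 ≡ 278·81·9·3·25·5 ≡ 113 (mod 311)
R · y^e ≡ 96·113 = 10848 ≡ 274 (mod 311)

274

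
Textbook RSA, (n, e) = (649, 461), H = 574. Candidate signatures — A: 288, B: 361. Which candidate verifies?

Candidate A: Squares mod 649: 288^1≡288, 288^2≡521, 288^4≡159, 288^8≡619, 288^16≡251, 288^32≡48, 288^64≡357, 288^128≡245, 288^256≡317; 461 = 256 + 128 + 64 + 8 + 4 + 1, so 288^461 ≡ 317·245·357·619·159·288 ≡ 574 (mod 649)
  → matches H = 574
Candidate B: Squares mod 649: 361^1≡361, 361^2≡521, 361^4≡159, 361^8≡619, 361^16≡251, 361^32≡48, 361^64≡357, 361^128≡245, 361^256≡317; 461 = 256 + 128 + 64 + 8 + 4 + 1, so 361^461 ≡ 317·245·357·619·159·361 ≡ 75 (mod 649)

A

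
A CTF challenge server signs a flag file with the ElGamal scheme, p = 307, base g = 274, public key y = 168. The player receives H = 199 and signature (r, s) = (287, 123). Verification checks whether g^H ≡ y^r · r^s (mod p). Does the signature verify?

does not verify

Left side g^H mod p:
274^199 mod 307 = 274
Right side y^r · r^s mod p:
168^287 mod 307 = 53
287^123 mod 307 = 17
53·17 = 901 ≡ 287 (mod 307)
274 ≠ 287, so verification fails.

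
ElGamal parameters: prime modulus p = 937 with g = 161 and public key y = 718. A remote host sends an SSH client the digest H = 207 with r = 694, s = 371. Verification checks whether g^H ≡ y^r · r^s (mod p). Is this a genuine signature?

Left side g^H mod p:
161^2 = 25921 ≡ 622
161^4 ≡ 622^2 = 386884 ≡ 840
161^8 ≡ 840^2 = 705600 ≡ 39
161^16 ≡ 39^2 = 1521 ≡ 584
161^32 ≡ 584^2 = 341056 ≡ 925
161^64 ≡ 925^2 = 855625 ≡ 144
161^128 ≡ 144^2 = 20736 ≡ 122
207 = 128 + 64 + 8 + 4 + 2 + 1, so 161^207 ≡ 122·144·39·840·622·161 ≡ 911 (mod 937)
Right side y^r · r^s mod p:
718^2 = 515524 ≡ 174
718^4 ≡ 174^2 = 30276 ≡ 292
718^8 ≡ 292^2 = 85264 ≡ 934
718^16 ≡ 934^2 = 872356 ≡ 9
718^32 ≡ 9^2 = 81
718^64 ≡ 81^2 = 6561 ≡ 2
718^128 ≡ 2^2 = 4
718^256 ≡ 4^2 = 16
718^512 ≡ 16^2 = 256
694 = 512 + 128 + 32 + 16 + 4 + 2, so 718^694 ≡ 256·4·81·9·292·174 ≡ 312 (mod 937)
694^2 = 481636 ≡ 18
694^4 ≡ 18^2 = 324
694^8 ≡ 324^2 = 104976 ≡ 32
694^16 ≡ 32^2 = 1024 ≡ 87
694^32 ≡ 87^2 = 7569 ≡ 73
694^64 ≡ 73^2 = 5329 ≡ 644
694^128 ≡ 644^2 = 414736 ≡ 582
694^256 ≡ 582^2 = 338724 ≡ 467
371 = 256 + 64 + 32 + 16 + 2 + 1, so 694^371 ≡ 467·644·73·87·18·694 ≡ 78 (mod 937)
312·78 = 24336 ≡ 911 (mod 937)
911 ≡ 911 (mod 937), so the signature is genuine.

genuine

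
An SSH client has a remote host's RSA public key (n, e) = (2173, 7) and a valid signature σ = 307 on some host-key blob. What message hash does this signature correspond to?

664

σ^7 mod 2173 = 664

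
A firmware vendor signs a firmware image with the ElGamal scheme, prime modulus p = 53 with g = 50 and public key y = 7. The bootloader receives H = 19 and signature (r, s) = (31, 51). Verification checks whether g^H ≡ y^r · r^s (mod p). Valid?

yes

Left side g^H mod p:
Squares mod 53: 50^1≡50, 50^2≡9, 50^4≡28, 50^8≡42, 50^16≡15
19 = 16 + 2 + 1, so 50^19 ≡ 15·9·50 ≡ 19 (mod 53)
Right side y^r · r^s mod p:
Squares mod 53: 7^1≡7, 7^2≡49, 7^4≡16, 7^8≡44, 7^16≡28
31 = 16 + 8 + 4 + 2 + 1, so 7^31 ≡ 28·44·16·49·7 ≡ 6 (mod 53)
Squares mod 53: 31^1≡31, 31^2≡7, 31^4≡49, 31^8≡16, 31^16≡44, 31^32≡28
51 = 32 + 16 + 2 + 1, so 31^51 ≡ 28·44·7·31 ≡ 12 (mod 53)
6·12 = 72 ≡ 19 (mod 53)
19 ≡ 19 (mod 53), so the signature is genuine.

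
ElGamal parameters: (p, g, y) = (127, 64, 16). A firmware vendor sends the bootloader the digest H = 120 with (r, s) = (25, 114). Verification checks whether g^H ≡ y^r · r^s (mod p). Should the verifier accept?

reject

Left side g^H mod p:
64^2 = 4096 ≡ 32
64^4 ≡ 32^2 = 1024 ≡ 8
64^8 ≡ 8^2 = 64
64^16 ≡ 64^2 = 4096 ≡ 32
64^32 ≡ 32^2 = 1024 ≡ 8
64^64 ≡ 8^2 = 64
120 = 64 + 32 + 16 + 8, so 64^120 ≡ 64·8·32·64 ≡ 64 (mod 127)
Right side y^r · r^s mod p:
16^2 = 256 ≡ 2
16^4 ≡ 2^2 = 4
16^8 ≡ 4^2 = 16
16^16 ≡ 16^2 = 256 ≡ 2
25 = 16 + 8 + 1, so 16^25 ≡ 2·16·16 ≡ 4 (mod 127)
25^2 = 625 ≡ 117
25^4 ≡ 117^2 = 13689 ≡ 100
25^8 ≡ 100^2 = 10000 ≡ 94
25^16 ≡ 94^2 = 8836 ≡ 73
25^32 ≡ 73^2 = 5329 ≡ 122
25^64 ≡ 122^2 = 14884 ≡ 25
114 = 64 + 32 + 16 + 2, so 25^114 ≡ 25·122·73·117 ≡ 64 (mod 127)
4·64 = 256 ≡ 2 (mod 127)
64 ≠ 2, so verification fails.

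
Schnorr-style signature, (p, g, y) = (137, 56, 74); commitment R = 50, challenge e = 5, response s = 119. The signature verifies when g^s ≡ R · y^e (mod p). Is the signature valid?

g^s mod p:
56^2 = 3136 ≡ 122
56^4 ≡ 122^2 = 14884 ≡ 88
56^8 ≡ 88^2 = 7744 ≡ 72
56^16 ≡ 72^2 = 5184 ≡ 115
56^32 ≡ 115^2 = 13225 ≡ 73
56^64 ≡ 73^2 = 5329 ≡ 123
119 = 64 + 32 + 16 + 4 + 2 + 1, so 56^119 ≡ 123·73·115·88·122·56 ≡ 1 (mod 137)
R · y^e mod p:
74^2 = 5476 ≡ 133
74^4 ≡ 133^2 = 17689 ≡ 16
5 = 4 + 1, so 74^5 ≡ 16·74 ≡ 88 (mod 137)
50·88 = 4400 ≡ 16 (mod 137)
1 ≠ 16; the check fails.

invalid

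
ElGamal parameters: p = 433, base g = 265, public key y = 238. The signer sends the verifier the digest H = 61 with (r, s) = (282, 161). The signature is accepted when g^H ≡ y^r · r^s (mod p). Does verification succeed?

passes

Left side g^H mod p:
265^61 mod 433 = 195
Right side y^r · r^s mod p:
238^282 mod 433 = 79
282^161 mod 433 = 282
79·282 = 22278 ≡ 195 (mod 433)
195 ≡ 195 (mod 433), so the signature is genuine.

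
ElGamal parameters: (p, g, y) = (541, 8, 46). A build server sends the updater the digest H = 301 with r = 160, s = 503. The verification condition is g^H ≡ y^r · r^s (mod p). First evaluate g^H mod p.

42

Squares mod 541: 8^1≡8, 8^2≡64, 8^4≡309, 8^8≡265, 8^16≡436, 8^32≡205, 8^64≡368, 8^128≡174, 8^256≡521
301 = 256 + 32 + 8 + 4 + 1, so 8^301 ≡ 521·205·265·309·8 ≡ 42 (mod 541)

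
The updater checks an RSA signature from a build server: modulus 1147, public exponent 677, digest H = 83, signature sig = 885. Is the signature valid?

valid

sig^2 ≡ 885^2 = 783225 ≡ 971
sig^4 ≡ 971^2 = 942841 ≡ 7
sig^8 ≡ 7^2 = 49
sig^16 ≡ 49^2 = 2401 ≡ 107
sig^32 ≡ 107^2 = 11449 ≡ 1126
sig^64 ≡ 1126^2 = 1267876 ≡ 441
sig^128 ≡ 441^2 = 194481 ≡ 638
sig^256 ≡ 638^2 = 407044 ≡ 1006
sig^512 ≡ 1006^2 = 1012036 ≡ 382
677 = 512 + 128 + 32 + 4 + 1, so sig^677 ≡ 382·638·1126·7·885 ≡ 83 (mod 1147)
Since 83 equals the digest 83, verification succeeds.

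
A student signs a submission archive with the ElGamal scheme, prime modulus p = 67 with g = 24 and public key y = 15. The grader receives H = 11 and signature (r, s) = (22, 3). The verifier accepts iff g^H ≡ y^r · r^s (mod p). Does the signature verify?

does not verify

Left side g^H mod p:
Squares mod 67: 24^1≡24, 24^2≡40, 24^4≡59, 24^8≡64
11 = 8 + 2 + 1, so 24^11 ≡ 64·40·24 ≡ 1 (mod 67)
Right side y^r · r^s mod p:
Squares mod 67: 15^1≡15, 15^2≡24, 15^4≡40, 15^8≡59, 15^16≡64
22 = 16 + 4 + 2, so 15^22 ≡ 64·40·24 ≡ 1 (mod 67)
Squares mod 67: 22^1≡22, 22^2≡15
3 = 2 + 1, so 22^3 ≡ 15·22 ≡ 62 (mod 67)
1·62 = 62 ≡ 62 (mod 67)
1 ≠ 62, so verification fails.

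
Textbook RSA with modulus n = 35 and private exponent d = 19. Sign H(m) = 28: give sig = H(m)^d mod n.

(H(m))^2 ≡ 28^2 = 784 ≡ 14
(H(m))^4 ≡ 14^2 = 196 ≡ 21
(H(m))^8 ≡ 21^2 = 441 ≡ 21
(H(m))^16 ≡ 21^2 = 441 ≡ 21
19 = 16 + 2 + 1, so (H(m))^19 ≡ 21·14·28 ≡ 7 (mod 35)

7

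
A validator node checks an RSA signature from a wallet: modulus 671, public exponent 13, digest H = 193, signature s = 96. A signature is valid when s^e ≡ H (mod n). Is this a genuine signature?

s^2 ≡ 96^2 = 9216 ≡ 493
s^4 ≡ 493^2 = 243049 ≡ 147
s^8 ≡ 147^2 = 21609 ≡ 137
13 = 8 + 4 + 1, so s^13 ≡ 137·147·96 ≡ 193 (mod 671)
s^13 mod 671 = 193 matches H.

genuine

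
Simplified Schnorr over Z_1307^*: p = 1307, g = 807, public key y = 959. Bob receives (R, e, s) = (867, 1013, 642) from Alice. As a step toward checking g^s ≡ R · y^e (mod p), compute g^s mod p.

Squares mod 1307: 807^1≡807, 807^2≡363, 807^4≡1069, 807^8≡443, 807^16≡199, 807^32≡391, 807^64≡1269, 807^128≡137, 807^256≡471, 807^512≡958
642 = 512 + 128 + 2, so 807^642 ≡ 958·137·363 ≡ 841 (mod 1307)

841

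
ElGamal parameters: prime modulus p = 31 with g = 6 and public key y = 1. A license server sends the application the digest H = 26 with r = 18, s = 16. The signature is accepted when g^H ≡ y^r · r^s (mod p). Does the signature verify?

does not verify

Left side g^H mod p:
Squares mod 31: 6^1≡6, 6^2≡5, 6^4≡25, 6^8≡5, 6^16≡25
26 = 16 + 8 + 2, so 6^26 ≡ 25·5·5 ≡ 5 (mod 31)
Right side y^r · r^s mod p:
Squares mod 31: 1^1≡1, 1^2≡1, 1^4≡1, 1^8≡1, 1^16≡1
18 = 16 + 2, so 1^18 ≡ 1·1 ≡ 1 (mod 31)
Squares mod 31: 18^1≡18, 18^2≡14, 18^4≡10, 18^8≡7, 18^16≡18
18^16 ≡ 18 (mod 31)
1·18 = 18 ≡ 18 (mod 31)
5 ≠ 18, so verification fails.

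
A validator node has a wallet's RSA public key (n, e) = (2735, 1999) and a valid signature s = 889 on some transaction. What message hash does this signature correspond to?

Squares mod 2735: s^1≡889, s^2≡2641, s^4≡631, s^8≡1586, s^16≡1931, s^32≡956, s^64≡446, s^128≡1996, s^256≡1856, s^512≡1371, s^1024≡696
1999 = 1024 + 512 + 256 + 128 + 64 + 8 + 4 + 2 + 1, so s^1999 ≡ 696·1371·1856·1996·446·1586·631·2641·889 ≡ 1059 (mod 2735)

1059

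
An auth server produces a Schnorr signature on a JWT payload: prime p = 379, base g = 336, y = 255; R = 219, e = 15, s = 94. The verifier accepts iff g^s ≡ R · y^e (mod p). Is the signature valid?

valid

g^s mod p:
Squares mod 379: 336^1≡336, 336^2≡333, 336^4≡221, 336^8≡329, 336^16≡226, 336^32≡290, 336^64≡341
94 = 64 + 16 + 8 + 4 + 2, so 336^94 ≡ 341·226·329·221·333 ≡ 289 (mod 379)
R · y^e mod p:
Squares mod 379: 255^1≡255, 255^2≡216, 255^4≡39, 255^8≡5
15 = 8 + 4 + 2 + 1, so 255^15 ≡ 5·39·216·255 ≡ 119 (mod 379)
219·119 = 26061 ≡ 289 (mod 379)
289 ≡ 289 (mod 379); signature holds.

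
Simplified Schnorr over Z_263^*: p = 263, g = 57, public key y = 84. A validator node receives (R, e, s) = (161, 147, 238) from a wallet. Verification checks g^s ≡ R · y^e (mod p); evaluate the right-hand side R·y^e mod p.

17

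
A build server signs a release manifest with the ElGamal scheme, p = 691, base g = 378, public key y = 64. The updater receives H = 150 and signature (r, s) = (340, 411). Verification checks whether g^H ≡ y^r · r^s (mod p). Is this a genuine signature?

Left side g^H mod p:
378^150 mod 691 = 400
Right side y^r · r^s mod p:
64^340 mod 691 = 361
340^411 mod 691 = 335
361·335 = 120935 ≡ 10 (mod 691)
400 ≠ 10, so verification fails.

forged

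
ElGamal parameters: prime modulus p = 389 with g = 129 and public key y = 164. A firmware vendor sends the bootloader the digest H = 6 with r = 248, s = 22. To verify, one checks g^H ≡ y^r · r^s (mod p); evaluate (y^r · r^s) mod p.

Squares mod 389: 164^1≡164, 164^2≡55, 164^4≡302, 164^8≡178, 164^16≡175, 164^32≡283, 164^64≡344, 164^128≡80
248 = 128 + 64 + 32 + 16 + 8, so 164^248 ≡ 80·344·283·175·178 ≡ 119 (mod 389)
Squares mod 389: 248^1≡248, 248^2≡42, 248^4≡208, 248^8≡85, 248^16≡223
22 = 16 + 4 + 2, so 248^22 ≡ 223·208·42 ≡ 16 (mod 389)
y^r · r^s ≡ 119·16 = 1904 ≡ 348 (mod 389)

348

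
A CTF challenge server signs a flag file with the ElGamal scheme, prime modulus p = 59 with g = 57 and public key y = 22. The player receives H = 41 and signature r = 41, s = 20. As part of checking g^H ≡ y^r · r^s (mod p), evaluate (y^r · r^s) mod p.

25

22^2 = 484 ≡ 12
22^4 ≡ 12^2 = 144 ≡ 26
22^8 ≡ 26^2 = 676 ≡ 27
22^16 ≡ 27^2 = 729 ≡ 21
22^32 ≡ 21^2 = 441 ≡ 28
41 = 32 + 8 + 1, so 22^41 ≡ 28·27·22 ≡ 53 (mod 59)
41^2 = 1681 ≡ 29
41^4 ≡ 29^2 = 841 ≡ 15
41^8 ≡ 15^2 = 225 ≡ 48
41^16 ≡ 48^2 = 2304 ≡ 3
20 = 16 + 4, so 41^20 ≡ 3·15 ≡ 45 (mod 59)
y^r · r^s ≡ 53·45 = 2385 ≡ 25 (mod 59)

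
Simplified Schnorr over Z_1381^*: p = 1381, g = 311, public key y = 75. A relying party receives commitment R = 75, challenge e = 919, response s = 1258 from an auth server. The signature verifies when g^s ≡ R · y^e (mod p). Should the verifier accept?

g^s mod p:
311^2 = 96721 ≡ 51
311^4 ≡ 51^2 = 2601 ≡ 1220
311^8 ≡ 1220^2 = 1488400 ≡ 1063
311^16 ≡ 1063^2 = 1129969 ≡ 311
311^32 ≡ 311^2 = 96721 ≡ 51
311^64 ≡ 51^2 = 2601 ≡ 1220
311^128 ≡ 1220^2 = 1488400 ≡ 1063
311^256 ≡ 1063^2 = 1129969 ≡ 311
311^512 ≡ 311^2 = 96721 ≡ 51
311^1024 ≡ 51^2 = 2601 ≡ 1220
1258 = 1024 + 128 + 64 + 32 + 8 + 2, so 311^1258 ≡ 1220·1063·1220·51·1063·51 ≡ 1029 (mod 1381)
R · y^e mod p:
75^2 = 5625 ≡ 101
75^4 ≡ 101^2 = 10201 ≡ 534
75^8 ≡ 534^2 = 285156 ≡ 670
75^16 ≡ 670^2 = 448900 ≡ 75
75^32 ≡ 75^2 = 5625 ≡ 101
75^64 ≡ 101^2 = 10201 ≡ 534
75^128 ≡ 534^2 = 285156 ≡ 670
75^256 ≡ 670^2 = 448900 ≡ 75
75^512 ≡ 75^2 = 5625 ≡ 101
919 = 512 + 256 + 128 + 16 + 4 + 2 + 1, so 75^919 ≡ 101·75·670·75·534·101·75 ≡ 534 (mod 1381)
75·534 = 40050 ≡ 1 (mod 1381)
1029 ≠ 1; the check fails.

reject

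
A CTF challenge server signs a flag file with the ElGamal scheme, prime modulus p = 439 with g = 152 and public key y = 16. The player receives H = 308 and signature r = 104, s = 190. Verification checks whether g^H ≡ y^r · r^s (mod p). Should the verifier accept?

accept

Left side g^H mod p:
Squares mod 439: 152^1≡152, 152^2≡276, 152^4≡229, 152^8≡200, 152^16≡51, 152^32≡406, 152^64≡211, 152^128≡182, 152^256≡199
308 = 256 + 32 + 16 + 4, so 152^308 ≡ 199·406·51·229 ≡ 380 (mod 439)
Right side y^r · r^s mod p:
Squares mod 439: 16^1≡16, 16^2≡256, 16^4≡125, 16^8≡260, 16^16≡433, 16^32≡36, 16^64≡418
104 = 64 + 32 + 8, so 16^104 ≡ 418·36·260 ≡ 112 (mod 439)
Squares mod 439: 104^1≡104, 104^2≡280, 104^4≡258, 104^8≡275, 104^16≡117, 104^32≡80, 104^64≡254, 104^128≡422
190 = 128 + 32 + 16 + 8 + 4 + 2, so 104^190 ≡ 422·80·117·275·258·280 ≡ 364 (mod 439)
112·364 = 40768 ≡ 380 (mod 439)
380 ≡ 380 (mod 439), so the signature is genuine.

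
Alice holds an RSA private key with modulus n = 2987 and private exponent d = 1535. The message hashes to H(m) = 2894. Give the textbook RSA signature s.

2356

(H(m))^2 ≡ 2894^2 = 8375236 ≡ 2675
(H(m))^4 ≡ 2675^2 = 7155625 ≡ 1760
(H(m))^8 ≡ 1760^2 = 3097600 ≡ 81
(H(m))^16 ≡ 81^2 = 6561 ≡ 587
(H(m))^32 ≡ 587^2 = 344569 ≡ 1064
(H(m))^64 ≡ 1064^2 = 1132096 ≡ 23
(H(m))^128 ≡ 23^2 = 529
(H(m))^256 ≡ 529^2 = 279841 ≡ 2050
(H(m))^512 ≡ 2050^2 = 4202500 ≡ 2778
(H(m))^1024 ≡ 2778^2 = 7717284 ≡ 1863
1535 = 1024 + 256 + 128 + 64 + 32 + 16 + 8 + 4 + 2 + 1, so (H(m))^1535 ≡ 1863·2050·529·23·1064·587·81·1760·2675·2894 ≡ 2356 (mod 2987)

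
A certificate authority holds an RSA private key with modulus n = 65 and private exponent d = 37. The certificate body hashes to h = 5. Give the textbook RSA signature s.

Squares mod 65: h^1≡5, h^2≡25, h^4≡40, h^8≡40, h^16≡40, h^32≡40
37 = 32 + 4 + 1, so h^37 ≡ 40·40·5 ≡ 5 (mod 65)

5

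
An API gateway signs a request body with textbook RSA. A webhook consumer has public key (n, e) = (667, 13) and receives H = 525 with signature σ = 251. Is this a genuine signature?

genuine

σ^2 ≡ 251^2 = 63001 ≡ 303
σ^4 ≡ 303^2 = 91809 ≡ 430
σ^8 ≡ 430^2 = 184900 ≡ 141
13 = 8 + 4 + 1, so σ^13 ≡ 141·430·251 ≡ 525 (mod 667)
525 = H, so the signature checks out.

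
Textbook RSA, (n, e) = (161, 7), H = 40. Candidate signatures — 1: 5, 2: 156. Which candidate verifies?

1

Candidate 1: Squares mod 161: 5^1≡5, 5^2≡25, 5^4≡142; 7 = 4 + 2 + 1, so 5^7 ≡ 142·25·5 ≡ 40 (mod 161)
  → matches H = 40
Candidate 2: Squares mod 161: 156^1≡156, 156^2≡25, 156^4≡142; 7 = 4 + 2 + 1, so 156^7 ≡ 142·25·156 ≡ 121 (mod 161)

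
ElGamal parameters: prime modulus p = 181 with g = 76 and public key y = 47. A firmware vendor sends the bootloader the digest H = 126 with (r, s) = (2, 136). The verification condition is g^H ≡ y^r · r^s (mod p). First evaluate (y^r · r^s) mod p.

139

47^2 mod 181 = 37
2^136 mod 181 = 38
y^r · r^s ≡ 37·38 = 1406 ≡ 139 (mod 181)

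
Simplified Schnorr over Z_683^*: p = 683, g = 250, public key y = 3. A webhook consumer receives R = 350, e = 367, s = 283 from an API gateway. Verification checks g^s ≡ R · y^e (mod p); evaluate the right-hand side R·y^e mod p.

3^367 mod 683 = 104
R · y^e ≡ 350·104 = 36400 ≡ 201 (mod 683)

201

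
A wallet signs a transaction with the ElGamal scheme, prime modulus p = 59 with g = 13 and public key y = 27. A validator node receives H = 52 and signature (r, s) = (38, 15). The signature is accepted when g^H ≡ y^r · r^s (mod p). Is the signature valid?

Left side g^H mod p:
13^2 = 169 ≡ 51
13^4 ≡ 51^2 = 2601 ≡ 5
13^8 ≡ 5^2 = 25
13^16 ≡ 25^2 = 625 ≡ 35
13^32 ≡ 35^2 = 1225 ≡ 45
52 = 32 + 16 + 4, so 13^52 ≡ 45·35·5 ≡ 28 (mod 59)
Right side y^r · r^s mod p:
27^2 = 729 ≡ 21
27^4 ≡ 21^2 = 441 ≡ 28
27^8 ≡ 28^2 = 784 ≡ 17
27^16 ≡ 17^2 = 289 ≡ 53
27^32 ≡ 53^2 = 2809 ≡ 36
38 = 32 + 4 + 2, so 27^38 ≡ 36·28·21 ≡ 46 (mod 59)
38^2 = 1444 ≡ 28
38^4 ≡ 28^2 = 784 ≡ 17
38^8 ≡ 17^2 = 289 ≡ 53
15 = 8 + 4 + 2 + 1, so 38^15 ≡ 53·17·28·38 ≡ 32 (mod 59)
46·32 = 1472 ≡ 56 (mod 59)
28 ≠ 56, so verification fails.

invalid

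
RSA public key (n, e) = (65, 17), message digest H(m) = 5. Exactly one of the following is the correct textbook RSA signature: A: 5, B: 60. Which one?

A

Candidate A: 5^17 mod 65 = 5
  → matches H(m) = 5
Candidate B: 60^17 mod 65 = 60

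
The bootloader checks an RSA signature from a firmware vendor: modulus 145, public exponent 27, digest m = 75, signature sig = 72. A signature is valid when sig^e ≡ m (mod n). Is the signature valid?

sig^2 ≡ 72^2 = 5184 ≡ 109
sig^4 ≡ 109^2 = 11881 ≡ 136
sig^8 ≡ 136^2 = 18496 ≡ 81
sig^16 ≡ 81^2 = 6561 ≡ 36
27 = 16 + 8 + 2 + 1, so sig^27 ≡ 36·81·109·72 ≡ 143 (mod 145)
143 ≠ 75, so verification fails.

invalid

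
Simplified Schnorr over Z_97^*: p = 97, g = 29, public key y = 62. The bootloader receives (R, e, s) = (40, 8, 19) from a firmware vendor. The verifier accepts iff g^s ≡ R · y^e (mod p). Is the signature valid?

invalid

g^s mod p:
29^2 = 841 ≡ 65
29^4 ≡ 65^2 = 4225 ≡ 54
29^8 ≡ 54^2 = 2916 ≡ 6
29^16 ≡ 6^2 = 36
19 = 16 + 2 + 1, so 29^19 ≡ 36·65·29 ≡ 57 (mod 97)
R · y^e mod p:
62^2 = 3844 ≡ 61
62^4 ≡ 61^2 = 3721 ≡ 35
62^8 ≡ 35^2 = 1225 ≡ 61
40·61 = 2440 ≡ 15 (mod 97)
57 ≠ 15; the check fails.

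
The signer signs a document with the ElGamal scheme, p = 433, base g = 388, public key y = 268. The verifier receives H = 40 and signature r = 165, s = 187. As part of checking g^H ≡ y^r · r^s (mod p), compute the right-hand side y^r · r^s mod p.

199

268^2 = 71824 ≡ 379
268^4 ≡ 379^2 = 143641 ≡ 318
268^8 ≡ 318^2 = 101124 ≡ 235
268^16 ≡ 235^2 = 55225 ≡ 234
268^32 ≡ 234^2 = 54756 ≡ 198
268^64 ≡ 198^2 = 39204 ≡ 234
268^128 ≡ 234^2 = 54756 ≡ 198
165 = 128 + 32 + 4 + 1, so 268^165 ≡ 198·198·318·268 ≡ 168 (mod 433)
165^2 = 27225 ≡ 379
165^4 ≡ 379^2 = 143641 ≡ 318
165^8 ≡ 318^2 = 101124 ≡ 235
165^16 ≡ 235^2 = 55225 ≡ 234
165^32 ≡ 234^2 = 54756 ≡ 198
165^64 ≡ 198^2 = 39204 ≡ 234
165^128 ≡ 234^2 = 54756 ≡ 198
187 = 128 + 32 + 16 + 8 + 2 + 1, so 165^187 ≡ 198·198·234·235·379·165 ≡ 45 (mod 433)
y^r · r^s ≡ 168·45 = 7560 ≡ 199 (mod 433)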